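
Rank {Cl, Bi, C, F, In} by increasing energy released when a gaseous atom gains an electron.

C is in period 2, group 14; F is in period 2, group 17; Cl is in period 3, group 17; In is in period 5, group 13; Bi is in period 6, group 15.
EA tends to increase across a period and decrease down a group, though the pattern is less regular than for IE or radius.
Here both period and group differ, so the two effects have to be weighed against each other.
Bi > In: the two effects oppose for this pair; the across-period effect wins (91 vs 29 kJ/mol).
C > Bi: the two effects oppose for this pair; the down-group effect wins (122 vs 91 kJ/mol).
F > C: both are in period 2; the period trend gives F the larger value.
Cl > F: this pair runs against the simple trend — see the exception note.
Note the exception: Cl has a higher electron affinity than F, contrary to the simple trend — F's small 2p subshell makes the incoming electron feel strong e⁻–e⁻ repulsion, so Cl actually releases more energy on gaining an electron.
Tabulated electron affinity (kJ/mol): C 122, F 328, Cl 349, In 29, Bi 91.
So from lowest to highest: In < Bi < C < F < Cl.

In, Bi, C, F, Cl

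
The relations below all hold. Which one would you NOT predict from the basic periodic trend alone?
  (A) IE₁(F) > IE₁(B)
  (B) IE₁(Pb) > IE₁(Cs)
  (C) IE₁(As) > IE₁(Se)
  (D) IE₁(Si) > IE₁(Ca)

The general trend: first ionization energy increases across a period and decreases down a group.
(A) F (period 2, group 17) vs B (period 2, group 13): the stated order agrees with the simple trend.
(B) Pb (period 6, group 14) vs Cs (period 6, group 1): the stated order agrees with the simple trend.
(C) As (period 4, group 15) vs Se (period 4, group 16): the stated order contradicts the simple trend.
(D) Si (period 3, group 14) vs Ca (period 4, group 2): the stated order agrees with the simple trend.
The exception is (C): Se (4p⁴) ionizes more easily than half-filled As (4p³).

(C)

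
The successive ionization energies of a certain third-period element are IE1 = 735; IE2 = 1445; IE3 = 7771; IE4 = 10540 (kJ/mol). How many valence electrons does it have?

2

Look for the largest jump between consecutive ionization energies: IE3/IE2 ≈ 5.4, far larger than any earlier ratio.
That jump marks the point where a core electron is being removed. So the atom has 2 valence electrons.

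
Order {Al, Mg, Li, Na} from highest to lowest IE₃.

IE_3 is the cost of taking one more electron from the +2 cation: Al²⁺ still has 1 valence electron; Mg²⁺ is the bare [Ne] core; Li²⁺ is already 1 electron into the core; Na²⁺ is already 1 electron into the core.
Breaking into a closed-shell core is much more expensive than removing a leftover valence electron — Na, Mg and Li have the largest IE_3 here.
The numbers (kJ/mol): Al 2745, Mg 7733, Li 11815, Na 6910.
Hence IE_3: Al < Na < Mg < Li.

Li, Mg, Na, Al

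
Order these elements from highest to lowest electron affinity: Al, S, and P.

S, P, Al

Al is in period 3, group 13; P is in period 3, group 15; S is in period 3, group 16.
EA tends to increase across a period and decrease down a group, though the pattern is less regular than for IE or radius.
All lie in period 3, so electron affinity increases left to right.
So from highest to lowest: S > P > Al.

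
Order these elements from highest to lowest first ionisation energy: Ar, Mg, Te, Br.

Ar > Br > Te > Mg

Removing the outermost electron gets harder across a period and easier down a group.
Here both period and group differ, so the two effects have to be weighed against each other.
Te > Mg: the two effects oppose for this pair; the across-period effect wins (869 vs 738 kJ/mol).
Br > Te: both effects reinforce here, so Br is clearly the higher of the two.
Ar > Br: relative to Br, both the across-period and down-group shifts push Ar's first ionization energy up.
Tabulated first ionization energy (kJ/mol): Mg 738, Ar 1521, Br 1140, Te 869.
So from highest to lowest: Ar > Br > Te > Mg.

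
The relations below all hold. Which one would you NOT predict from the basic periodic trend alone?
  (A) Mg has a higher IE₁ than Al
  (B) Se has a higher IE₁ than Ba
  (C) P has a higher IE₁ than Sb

(A)

The general trend: IE₁ increases across a period and decreases down a group.
(A) Mg (period 3, group 2) vs Al (period 3, group 13): the stated order contradicts the simple trend.
(B) Se (period 4, group 16) vs Ba (period 6, group 2): the stated order agrees with the simple trend.
(C) P (period 3, group 15) vs Sb (period 5, group 15): the stated order agrees with the simple trend.
The exception is (A): Al's single 3p electron is easier to remove than one from Mg's filled 3s².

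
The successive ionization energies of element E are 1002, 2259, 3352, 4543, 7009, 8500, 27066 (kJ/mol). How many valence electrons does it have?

6

Look for the largest jump between consecutive ionization energies: IE7/IE6 ≈ 3.2, far larger than any earlier ratio.
That jump marks the point where a core electron is being removed. So the atom has 6 valence electrons.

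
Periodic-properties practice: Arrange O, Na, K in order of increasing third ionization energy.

After 2 electrons have been removed, what remains? O²⁺ still has 4 valence electrons; Na²⁺ is already 1 electron into the core; K²⁺ is already 1 electron into the core.
Usually core removal costs more than valence removal, but here the competition is close: a tightly held n=2 valence electron can cost more to remove than an n=3 core electron, so the actual values have to decide it.
Tabulated IE_3 (kJ/mol): O 5300, Na 6910, K 4420.
So the third ionization energies run K < O < Na.

K, O, Na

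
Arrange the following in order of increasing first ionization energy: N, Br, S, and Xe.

First ionization energy rises across a period (greater Z_eff holds electrons more tightly) and falls down a group (valence electrons are farther from the nucleus).
These sit on a diagonal, where the across-period and down-group effects partly cancel.
Br > S: period and group pull opposite ways; the across-period shift dominates (1140 vs 1000 kJ/mol).
Xe > Br: the two effects oppose for this pair; the across-period effect wins (1170 vs 1140 kJ/mol).
N > Xe: period and group pull opposite ways; the down-group shift dominates (1402 vs 1170 kJ/mol).
Tabulated first ionization energy (kJ/mol): N 1402, S 1000, Br 1140, Xe 1170.
So from lowest to highest: S < Br < Xe < N.

S, Br, Xe, N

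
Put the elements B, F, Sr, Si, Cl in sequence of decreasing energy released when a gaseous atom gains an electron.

Cl, F, Si, B, Sr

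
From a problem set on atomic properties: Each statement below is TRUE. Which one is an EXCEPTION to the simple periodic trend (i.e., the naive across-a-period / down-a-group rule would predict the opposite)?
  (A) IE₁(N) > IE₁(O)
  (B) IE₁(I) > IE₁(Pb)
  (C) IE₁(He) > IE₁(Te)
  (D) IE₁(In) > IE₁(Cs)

The general trend: first ionization energy increases across a period and decreases down a group.
(A) N (period 2, group 15) vs O (period 2, group 16): the stated order contradicts the simple trend.
(B) I (period 5, group 17) vs Pb (period 6, group 14): the stated order agrees with the simple trend.
(C) He (period 1, group 18) vs Te (period 5, group 16): the stated order agrees with the simple trend.
(D) In (period 5, group 13) vs Cs (period 6, group 1): the stated order agrees with the simple trend.
The exception is (A): pairing an electron in O's 2p⁴ costs repulsion energy, so O ionizes more easily than half-filled N (2p³).

(A)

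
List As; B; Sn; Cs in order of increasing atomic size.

B < As < Sn < Cs

B is in period 2, group 13; As is in period 4, group 15; Sn is in period 5, group 14; Cs is in period 6, group 1.
Atomic radius shrinks across a period as nuclear charge pulls the same shell inward, and grows down a group as new shells are added.
Here both period and group differ, so the two effects have to be weighed against each other.
As > B: period and group pull opposite ways; the down-group shift dominates (121 vs 85 pm).
Sn > As: relative to As, both the across-period and down-group shifts push Sn's atomic radius up.
Cs > Sn: relative to Sn, both the across-period and down-group shifts push Cs's atomic radius up.
For reference (pm): B 85, As 121, Sn 140, Cs 232.
So from smallest to largest: B < As < Sn < Cs.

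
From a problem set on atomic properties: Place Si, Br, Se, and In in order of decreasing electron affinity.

Si is in period 3, group 14; Se is in period 4, group 16; Br is in period 4, group 17; In is in period 5, group 13.
Adding an electron releases more energy for atoms nearer the top right (short of the noble gases).
Here both period and group differ, so the two effects have to be weighed against each other.
Si > In: relative to In, both the across-period and down-group shifts push Si's electron affinity up.
Se > Si: period and group pull opposite ways; the across-period shift dominates (195 vs 134 kJ/mol).
Br > Se: both are in period 4; the period trend gives Br the larger value.
Approximate values (kJ/mol): Si 134, Se 195, Br 325, In 29.
So from highest to lowest: Br > Se > Si > In.

Br, Se, Si, In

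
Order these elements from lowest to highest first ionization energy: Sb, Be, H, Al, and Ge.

Al, Ge, Sb, Be, H

H is in period 1, group 1; Be is in period 2, group 2; Al is in period 3, group 13; Ge is in period 4, group 14; Sb is in period 5, group 15.
First ionization energy rises across a period (greater Z_eff holds electrons more tightly) and falls down a group (valence electrons are farther from the nucleus).
These sit on a diagonal, where the across-period and down-group effects partly cancel.
Ge > Al: period and group pull opposite ways; the across-period shift dominates (762 vs 578 kJ/mol).
Sb > Ge: period and group pull opposite ways; the across-period shift dominates (831 vs 762 kJ/mol).
Be > Sb: the two effects oppose for this pair; the down-group effect wins (900 vs 831 kJ/mol).
H > Be: the two effects oppose for this pair; the down-group effect wins (1312 vs 900 kJ/mol).
For reference (kJ/mol): H 1312, Be 900, Al 578, Ge 762, Sb 831.
So from lowest to highest: Al < Ge < Sb < Be < H.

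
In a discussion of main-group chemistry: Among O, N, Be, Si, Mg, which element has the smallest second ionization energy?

IE_2 is the cost of taking one more electron from the +1 cation: O⁺ still has 5 valence electrons; N⁺ still has 4 valence electrons; Be⁺ still has 1 valence electron; Si⁺ still has 3 valence electrons; Mg⁺ still has 1 valence electron.
All are still removing valence electrons, so compare the +1 ions as you would atoms: IE_2 generally rises across a period (higher Z_eff) and falls down a group (larger shell), subject to the usual subshell exceptions.
Valence configurations: O⁺ [He]2s²2p³, N⁺ [He]2s²2p², Be⁺ [He]2s¹, Si⁺ [Ne]3s²3p¹, Mg⁺ [Ne]3s¹.
The numbers (kJ/mol): O 3388, N 2856, Be 1757, Si 1577, Mg 1451.
So the second ionization energies run Mg < Si < Be < N < O.

Mg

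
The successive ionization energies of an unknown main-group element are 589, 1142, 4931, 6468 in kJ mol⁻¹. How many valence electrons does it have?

2

Look for the largest jump between consecutive ionization energies: IE3/IE2 ≈ 4.3, far larger than any earlier ratio.
That jump marks the point where a core electron is being removed. So the atom has 2 valence electrons.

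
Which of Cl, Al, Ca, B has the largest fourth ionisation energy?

Consider each +3 ion: Cl³⁺ still has 4 valence electrons; Al³⁺ is the bare [Ne] core; Ca³⁺ is already 1 electron into the core; B³⁺ is the bare [He] core.
Core electrons are held far more tightly than valence electrons, so Ca, Al and B top the IE_4 order.
Approximate IE_4 values (kJ/mol): Cl 5159, Al 11577, Ca 6491, B 25026.
Overall IE_4 order: Cl < Ca < Al < B.

B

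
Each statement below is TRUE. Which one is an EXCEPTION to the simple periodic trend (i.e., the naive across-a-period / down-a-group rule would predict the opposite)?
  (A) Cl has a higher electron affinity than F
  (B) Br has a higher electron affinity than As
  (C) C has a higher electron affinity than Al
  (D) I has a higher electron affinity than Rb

(A)

The general trend: electron affinity increases across a period and decreases down a group.
(A) Cl (period 3, group 17) vs F (period 2, group 17): the stated order contradicts the simple trend.
(B) Br (period 4, group 17) vs As (period 4, group 15): the stated order agrees with the simple trend.
(C) C (period 2, group 14) vs Al (period 3, group 13): the stated order agrees with the simple trend.
(D) I (period 5, group 17) vs Rb (period 5, group 1): the stated order agrees with the simple trend.
The exception is (A): F's small 2p subshell makes the incoming electron feel strong e⁻–e⁻ repulsion, so Cl actually releases more energy on gaining an electron.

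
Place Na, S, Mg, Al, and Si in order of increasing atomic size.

Na is in period 3, group 1; Mg is in period 3, group 2; Al is in period 3, group 13; Si is in period 3, group 14; S is in period 3, group 16.
Atomic radius shrinks across a period as nuclear charge pulls the same shell inward, and grows down a group as new shells are added.
All lie in period 3, so atomic radius increases right to left.
So from smallest to largest: S < Si < Al < Mg < Na.

S < Si < Al < Mg < Na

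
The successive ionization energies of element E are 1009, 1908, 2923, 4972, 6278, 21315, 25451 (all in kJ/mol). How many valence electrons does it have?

5

Look for the largest jump between consecutive ionization energies: IE6/IE5 ≈ 3.4, far larger than any earlier ratio.
That jump marks the point where a core electron is being removed. So the atom has 5 valence electrons.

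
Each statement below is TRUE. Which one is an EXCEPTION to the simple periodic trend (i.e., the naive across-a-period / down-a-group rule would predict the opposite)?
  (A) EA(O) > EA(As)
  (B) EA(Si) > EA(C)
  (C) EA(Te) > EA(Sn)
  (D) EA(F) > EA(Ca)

(B)

The general trend: electron affinity increases across a period and decreases down a group.
(A) O (period 2, group 16) vs As (period 4, group 15): the stated order agrees with the simple trend.
(B) Si (period 3, group 14) vs C (period 2, group 14): the stated order contradicts the simple trend.
(C) Te (period 5, group 16) vs Sn (period 5, group 14): the stated order agrees with the simple trend.
(D) F (period 2, group 17) vs Ca (period 4, group 2): the stated order agrees with the simple trend.
The exception is (B): Si's larger, more diffuse 3p orbitals accept an added electron slightly more readily than C's compact 2p.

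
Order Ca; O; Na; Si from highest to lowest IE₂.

IE_2 is the cost of taking one more electron from the +1 cation: Ca⁺ still has 1 valence electron; O⁺ still has 5 valence electrons; Na⁺ is the bare [Ne] core; Si⁺ still has 3 valence electrons.
Breaking into a closed-shell core is much more expensive than removing a leftover valence electron — Na has the largest IE_2 here.
Valence configurations: Ca⁺ [Ar]4s¹, O⁺ [He]2s²2p³, Si⁺ [Ne]3s²3p¹.
The numbers (kJ/mol): Ca 1145, O 3388, Na 4562, Si 1577.
Hence IE_2: Ca < Si < O < Na.

Na, O, Si, Ca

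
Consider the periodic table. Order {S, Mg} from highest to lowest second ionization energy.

S > Mg

After 1 electron has been removed, what remains? S⁺ still has 5 valence electrons; Mg⁺ still has 1 valence electron.
All are still removing valence electrons, so compare the +1 ions as you would atoms: IE_2 generally rises across a period (higher Z_eff) and falls down a group (larger shell), subject to the usual subshell exceptions.
Valence configurations: S⁺ [Ne]3s²3p³, Mg⁺ [Ne]3s¹.
Approximate IE_2 values (kJ/mol): S 2252, Mg 1451.
Hence IE_2: Mg < S.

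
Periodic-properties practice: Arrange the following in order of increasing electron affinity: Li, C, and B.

Li is in period 2, group 1; B is in period 2, group 13; C is in period 2, group 14.
Electron affinity generally becomes more exothermic across a period toward the halogens and less exothermic down a group.
All lie in period 2; the across-period trend (electron affinity increases left to right) applies, with the exception below.
Note the exception: Li has a higher electron affinity than B, contrary to the simple trend — B's ns²np¹ configuration gives only a small electron affinity — the sparsely filled np subshell binds an added electron weakly.
Tabulated electron affinity (kJ/mol): Li 60, B 27, C 122.
So from lowest to highest: B < Li < C.

B < Li < C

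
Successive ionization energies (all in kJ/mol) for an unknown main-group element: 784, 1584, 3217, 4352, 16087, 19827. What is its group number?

Group 14

Look for the largest jump between consecutive ionization energies: IE5/IE4 ≈ 3.7, far larger than any earlier ratio.
That jump marks the point where a core electron is being removed. So the atom has 4 valence electrons.
A main-group element with 4 valence electrons is in group 14.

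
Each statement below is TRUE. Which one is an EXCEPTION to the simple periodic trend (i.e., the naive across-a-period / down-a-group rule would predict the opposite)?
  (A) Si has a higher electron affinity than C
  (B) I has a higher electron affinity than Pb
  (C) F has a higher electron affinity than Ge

(A)

The general trend: electron affinity increases across a period and decreases down a group.
(A) Si (period 3, group 14) vs C (period 2, group 14): the stated order contradicts the simple trend.
(B) I (period 5, group 17) vs Pb (period 6, group 14): the stated order agrees with the simple trend.
(C) F (period 2, group 17) vs Ge (period 4, group 14): the stated order agrees with the simple trend.
The exception is (A): Si's larger, more diffuse 3p orbitals accept an added electron slightly more readily than C's compact 2p.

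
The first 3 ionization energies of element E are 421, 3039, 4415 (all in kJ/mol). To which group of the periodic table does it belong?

Look for the largest jump between consecutive ionization energies: IE2/IE1 ≈ 7.2, far larger than any earlier ratio.
That jump marks the point where a core electron is being removed. So the atom has 1 valence electron.
A main-group element with 1 valence electron is in group 1.

Group 1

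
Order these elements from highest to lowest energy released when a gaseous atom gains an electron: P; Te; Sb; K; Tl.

Te > Sb > P > K > Tl

P is in period 3, group 15; K is in period 4, group 1; Sb is in period 5, group 15; Te is in period 5, group 16; Tl is in period 6, group 13.
Atoms with high Z_eff and room in the valence shell (especially the halogens) have the most exothermic electron affinities.
These span different periods and groups, so the two trends combine.
K > Tl: period and group pull opposite ways; the down-group shift dominates (48 vs 19 kJ/mol).
P > K: relative to K, both the across-period and down-group shifts push P's electron affinity up.
Sb > P: this pair runs against the simple trend — see the exception note.
Te > Sb: both are in period 5; the period trend gives Te the larger value.
Note the exception: Sb has a higher electron affinity than P, contrary to the simple trend — both are half-filled np³, but the pairing/repulsion penalty for the added electron shrinks as the p orbitals become larger and more diffuse down the group, and for Sb that outweighs the weaker nuclear attraction.
For reference (kJ/mol): P 72, K 48, Sb 103, Te 190, Tl 19.
So from highest to lowest: Te > Sb > P > K > Tl.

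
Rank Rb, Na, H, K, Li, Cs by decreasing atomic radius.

Cs > Rb > K > Na > Li > H

H is in period 1, group 1; Li is in period 2, group 1; Na is in period 3, group 1; K is in period 4, group 1; Rb is in period 5, group 1; Cs is in period 6, group 1.
Across a period the added protons contract the valence shell; down a group each new principal shell makes the atom larger.
All are in group 1, so atomic radius increases down the group.
So from largest to smallest: Cs > Rb > K > Na > Li > H.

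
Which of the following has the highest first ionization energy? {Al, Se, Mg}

Mg is in period 3, group 2; Al is in period 3, group 13; Se is in period 4, group 16.
IE₁ increases left→right with effective nuclear charge and decreases top→bottom as the valence shell moves farther out.
Here both period and group differ, so the two effects have to be weighed against each other.
Mg > Al: this pair runs against the simple trend — see the exception note.
Se > Mg: period and group pull opposite ways; the across-period shift dominates (941 vs 738 kJ/mol).
Note the exception: Mg has a higher first ionization energy than Al, contrary to the simple trend — Al's single 3p electron is easier to remove than one from Mg's filled 3s².
Tabulated first ionization energy (kJ/mol): Mg 738, Al 578, Se 941.
The highest first ionization energy among these belongs to Se.

Se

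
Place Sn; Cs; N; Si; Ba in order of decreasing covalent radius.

N is in period 2, group 15; Si is in period 3, group 14; Sn is in period 5, group 14; Cs is in period 6, group 1; Ba is in period 6, group 2.
Across a period the added protons contract the valence shell; down a group each new principal shell makes the atom larger.
These span different periods and groups, so the two trends combine.
Si > N: both effects reinforce here, so Si is clearly the larger of the two.
Sn > Si: Sn sits below Si in group 14, so the down-group effect alone puts Sn larger.
Ba > Sn: both effects reinforce here, so Ba is clearly the larger of the two.
Cs > Ba: Cs lies to the left of Ba in period 6, so the across-period effect alone puts Cs larger.
Approximate values (pm): N 71, Si 116, Sn 140, Cs 232, Ba 196.
So from largest to smallest: Cs > Ba > Sn > Si > N.

Cs, Ba, Sn, Si, N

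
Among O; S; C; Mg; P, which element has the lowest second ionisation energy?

Mg

IE_2 is the cost of taking one more electron from the +1 cation: O⁺ still has 5 valence electrons; S⁺ still has 5 valence electrons; C⁺ still has 3 valence electrons; Mg⁺ still has 1 valence electron; P⁺ still has 4 valence electrons.
All are still removing valence electrons, so compare the +1 ions as you would atoms: IE_2 generally rises across a period (higher Z_eff) and falls down a group (larger shell), subject to the usual subshell exceptions.
Valence configurations: O⁺ [He]2s²2p³, S⁺ [Ne]3s²3p³, C⁺ [He]2s²2p¹, Mg⁺ [Ne]3s¹, P⁺ [Ne]3s²3p².
Approximate IE_2 values (kJ/mol): O 3388, S 2252, C 2353, Mg 1451, P 1907.
Putting it together, IE_2: Mg < P < S < C < O.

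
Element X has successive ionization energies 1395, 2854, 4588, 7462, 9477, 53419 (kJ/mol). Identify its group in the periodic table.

Look for the largest jump between consecutive ionization energies: IE6/IE5 ≈ 5.6, far larger than any earlier ratio.
That jump marks the point where a core electron is being removed. So the atom has 5 valence electrons.
A main-group element with 5 valence electrons is in group 15.

Group 15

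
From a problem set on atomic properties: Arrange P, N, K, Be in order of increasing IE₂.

Be, P, N, K

Consider each +1 ion: P⁺ still has 4 valence electrons; N⁺ still has 4 valence electrons; K⁺ is the bare [Ar] core; Be⁺ still has 1 valence electron.
Core electrons are held far more tightly than valence electrons, so K tops the IE_2 order.
Valence configurations: P⁺ [Ne]3s²3p², N⁺ [He]2s²2p², Be⁺ [He]2s¹.
Approximate IE_2 values (kJ/mol): P 1907, N 2856, K 3052, Be 1757.
Overall IE_2 order: Be < P < N < K.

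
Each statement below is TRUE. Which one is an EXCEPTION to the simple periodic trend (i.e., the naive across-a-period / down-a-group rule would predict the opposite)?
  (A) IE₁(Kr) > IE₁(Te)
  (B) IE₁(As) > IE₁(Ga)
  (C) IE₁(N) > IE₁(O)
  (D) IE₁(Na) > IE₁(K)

(C)

The general trend: first ionization energy increases across a period and decreases down a group.
(A) Kr (period 4, group 18) vs Te (period 5, group 16): the stated order agrees with the simple trend.
(B) As (period 4, group 15) vs Ga (period 4, group 13): the stated order agrees with the simple trend.
(C) N (period 2, group 15) vs O (period 2, group 16): the stated order contradicts the simple trend.
(D) Na (period 3, group 1) vs K (period 4, group 1): the stated order agrees with the simple trend.
The exception is (C): pairing an electron in O's 2p⁴ costs repulsion energy, so O ionizes more easily than half-filled N (2p³).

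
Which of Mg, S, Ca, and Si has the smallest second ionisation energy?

The second ionization energy removes an electron from the +1 ion. For each element: Mg⁺ still has 1 valence electron; S⁺ still has 5 valence electrons; Ca⁺ still has 1 valence electron; Si⁺ still has 3 valence electrons.
All are still removing valence electrons, so compare the +1 ions as you would atoms: IE_2 generally rises across a period (higher Z_eff) and falls down a group (larger shell), subject to the usual subshell exceptions.
Valence configurations: Mg⁺ [Ne]3s¹, S⁺ [Ne]3s²3p³, Ca⁺ [Ar]4s¹, Si⁺ [Ne]3s²3p¹.
Tabulated IE_2 (kJ/mol): Mg 1451, S 2252, Ca 1145, Si 1577.
Overall IE_2 order: Ca < Mg < Si < S.

Ca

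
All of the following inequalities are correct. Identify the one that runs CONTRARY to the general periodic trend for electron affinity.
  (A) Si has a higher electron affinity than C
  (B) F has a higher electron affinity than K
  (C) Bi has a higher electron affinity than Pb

(A)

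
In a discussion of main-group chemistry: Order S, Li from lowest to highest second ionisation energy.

After 1 electron has been removed, what remains? S⁺ still has 5 valence electrons; Li⁺ is the bare [He] core.
Breaking into a closed-shell core is much more expensive than removing a leftover valence electron — Li has the largest IE_2 here.
Approximate IE_2 values (kJ/mol): S 2252, Li 7298.
Putting it together, IE_2: S < Li.

S < Li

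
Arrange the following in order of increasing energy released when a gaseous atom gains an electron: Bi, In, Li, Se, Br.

EA tends to increase across a period and decrease down a group, though the pattern is less regular than for IE or radius.
Neither a single period nor a single group — weigh both effects.
Li > In: period and group pull opposite ways; the down-group shift dominates (60 vs 29 kJ/mol).
Bi > Li: period and group pull opposite ways; the across-period shift dominates (91 vs 60 kJ/mol).
Se > Bi: relative to Bi, both the across-period and down-group shifts push Se's electron affinity up.
Br > Se: both are in period 4; the period trend gives Br the larger value.
For reference (kJ/mol): Li 60, Se 195, Br 325, In 29, Bi 91.
So from lowest to highest: In < Li < Bi < Se < Br.

In, Li, Bi, Se, Br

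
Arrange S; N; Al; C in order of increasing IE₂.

Al, S, C, N

Consider each +1 ion: S⁺ still has 5 valence electrons; N⁺ still has 4 valence electrons; Al⁺ still has 2 valence electrons; C⁺ still has 3 valence electrons.
All are still removing valence electrons, so compare the +1 ions as you would atoms: IE_2 generally rises across a period (higher Z_eff) and falls down a group (larger shell), subject to the usual subshell exceptions.
Valence configurations: S⁺ [Ne]3s²3p³, N⁺ [He]2s²2p², Al⁺ [Ne]3s², C⁺ [He]2s²2p¹.
Approximate IE_2 values (kJ/mol): S 2252, N 2856, Al 1817, C 2353.
Overall IE_2 order: Al < S < C < N.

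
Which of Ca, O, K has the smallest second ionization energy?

Ca

Consider each +1 ion: Ca⁺ still has 1 valence electron; O⁺ still has 5 valence electrons; K⁺ is the bare [Ar] core.
Usually core removal costs more than valence removal, but here the competition is close: a tightly held n=2 valence electron can cost more to remove than an n=3 core electron, so the actual values have to decide it.
Valence configurations: Ca⁺ [Ar]4s¹, O⁺ [He]2s²2p³.
Tabulated IE_2 (kJ/mol): Ca 1145, O 3388, K 3052.
So the second ionization energies run Ca < K < O.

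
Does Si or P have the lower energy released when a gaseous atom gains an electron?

Si is in period 3, group 14; P is in period 3, group 15.
Electron affinity generally becomes more exothermic across a period toward the halogens and less exothermic down a group.
All lie in period 3; the across-period trend (electron affinity increases left to right) applies, with the exception below.
Note the exception: Si has a higher electron affinity than P, contrary to the simple trend — adding an electron to P's half-filled 3p³ is unfavourable, so Si (3p²) has the more exothermic EA.
Tabulated electron affinity (kJ/mol): Si 134, P 72.
So P has the lower energy released when a gaseous atom gains an electron (P < Si).

P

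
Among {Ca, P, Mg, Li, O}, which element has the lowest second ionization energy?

Ca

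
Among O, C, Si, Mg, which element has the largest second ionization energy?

O

Consider each +1 ion: O⁺ still has 5 valence electrons; C⁺ still has 3 valence electrons; Si⁺ still has 3 valence electrons; Mg⁺ still has 1 valence electron.
All are still removing valence electrons, so compare the +1 ions as you would atoms: IE_2 generally rises across a period (higher Z_eff) and falls down a group (larger shell), subject to the usual subshell exceptions.
Valence configurations: O⁺ [He]2s²2p³, C⁺ [He]2s²2p¹, Si⁺ [Ne]3s²3p¹, Mg⁺ [Ne]3s¹.
Approximate IE_2 values (kJ/mol): O 3388, C 2353, Si 1577, Mg 1451.
Hence IE_2: Mg < Si < C < O.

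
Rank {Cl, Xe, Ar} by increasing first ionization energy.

Xe < Cl < Ar

Across a period the outer electron is held more tightly (higher IE₁); down a group it sits in a higher shell, more shielded, and comes off more easily.
Neither a single period nor a single group — weigh both effects.
Cl > Xe: period and group pull opposite ways; the down-group shift dominates (1251 vs 1170 kJ/mol).
Ar > Cl: Ar lies to the right of Cl in period 3, so the across-period effect alone puts Ar higher.
For reference (kJ/mol): Cl 1251, Ar 1521, Xe 1170.
So from lowest to highest: Xe < Cl < Ar.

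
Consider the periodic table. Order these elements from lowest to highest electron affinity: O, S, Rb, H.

H is in period 1, group 1; O is in period 2, group 16; S is in period 3, group 16; Rb is in period 5, group 1.
EA tends to increase across a period and decrease down a group, though the pattern is less regular than for IE or radius.
Neither a single period nor a single group — weigh both effects.
H > Rb: H sits above Rb in group 1, so the down-group effect alone puts H higher.
O > H: the two effects oppose for this pair; the across-period effect wins (141 vs 73 kJ/mol).
S > O: this pair runs against the simple trend — see the exception note.
Note the exception: S has a higher electron affinity than O, contrary to the simple trend — the compact 2p subshell of O repels the added electron more than S's larger 3p does.
Approximate values (kJ/mol): H 73, O 141, S 200, Rb 47.
So from lowest to highest: Rb < H < O < S.

Rb < H < O < S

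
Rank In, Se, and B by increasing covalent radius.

B, Se, In

B is in period 2, group 13; Se is in period 4, group 16; In is in period 5, group 13.
Atomic radius shrinks across a period as nuclear charge pulls the same shell inward, and grows down a group as new shells are added.
Here both period and group differ, so the two effects have to be weighed against each other.
Se > B: the two effects oppose for this pair; the down-group effect wins (116 vs 85 pm).
In > Se: relative to Se, both the across-period and down-group shifts push In's atomic radius up.
Tabulated atomic radius (pm): B 85, Se 116, In 142.
So from smallest to largest: B < Se < In.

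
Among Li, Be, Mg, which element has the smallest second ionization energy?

Mg

The second ionization energy removes an electron from the +1 ion. For each element: Li⁺ is the bare [He] core; Be⁺ still has 1 valence electron; Mg⁺ still has 1 valence electron.
Breaking into a closed-shell core is much more expensive than removing a leftover valence electron — Li has the largest IE_2 here.
Valence configurations: Be⁺ [He]2s¹, Mg⁺ [Ne]3s¹.
Approximate IE_2 values (kJ/mol): Li 7298, Be 1757, Mg 1451.
Overall IE_2 order: Mg < Be < Li.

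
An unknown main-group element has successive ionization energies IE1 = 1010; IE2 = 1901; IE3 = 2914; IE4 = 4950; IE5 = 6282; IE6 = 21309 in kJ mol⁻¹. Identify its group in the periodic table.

Group 15

Look for the largest jump between consecutive ionization energies: IE6/IE5 ≈ 3.4, far larger than any earlier ratio.
That jump marks the point where a core electron is being removed. So the atom has 5 valence electrons.
A main-group element with 5 valence electrons is in group 15.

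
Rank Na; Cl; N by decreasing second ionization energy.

Na > N > Cl

Consider each +1 ion: Na⁺ is the bare [Ne] core; Cl⁺ still has 6 valence electrons; N⁺ still has 4 valence electrons.
Breaking into a closed-shell core is much more expensive than removing a leftover valence electron — Na has the largest IE_2 here.
Valence configurations: Cl⁺ [Ne]3s²3p⁴, N⁺ [He]2s²2p².
Tabulated IE_2 (kJ/mol): Na 4562, Cl 2298, N 2856.
Putting it together, IE_2: Cl < N < Na.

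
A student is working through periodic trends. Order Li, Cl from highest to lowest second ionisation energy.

The second ionization energy removes an electron from the +1 ion. For each element: Li⁺ is the bare [He] core; Cl⁺ still has 6 valence electrons.
Breaking into a closed-shell core is much more expensive than removing a leftover valence electron — Li has the largest IE_2 here.
Tabulated IE_2 (kJ/mol): Li 7298, Cl 2298.
Hence IE_2: Cl < Li.

Li > Cl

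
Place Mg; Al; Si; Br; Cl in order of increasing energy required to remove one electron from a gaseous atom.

Mg is in period 3, group 2; Al is in period 3, group 13; Si is in period 3, group 14; Cl is in period 3, group 17; Br is in period 4, group 17.
First ionization energy rises across a period (greater Z_eff holds electrons more tightly) and falls down a group (valence electrons are farther from the nucleus).
Here both period and group differ, so the two effects have to be weighed against each other.
Mg > Al: this pair runs against the simple trend — see the exception note.
Si > Mg: both are in period 3; the period trend gives Si the larger value.
Br > Si: the two effects oppose for this pair; the across-period effect wins (1140 vs 786 kJ/mol).
Cl > Br: they share group 17; the group trend gives Cl the larger value.
Note the exception: Mg has a higher first ionization energy than Al, contrary to the simple trend — Al's single 3p electron is easier to remove than one from Mg's filled 3s².
Approximate values (kJ/mol): Mg 738, Al 578, Si 786, Cl 1251, Br 1140.
So from lowest to highest: Al < Mg < Si < Br < Cl.

Al, Mg, Si, Br, Cl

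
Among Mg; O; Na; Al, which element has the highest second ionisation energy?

Na

After 1 electron has been removed, what remains? Mg⁺ still has 1 valence electron; O⁺ still has 5 valence electrons; Na⁺ is the bare [Ne] core; Al⁺ still has 2 valence electrons.
Core electrons are held far more tightly than valence electrons, so Na tops the IE_2 order.
Valence configurations: Mg⁺ [Ne]3s¹, O⁺ [He]2s²2p³, Al⁺ [Ne]3s².
The numbers (kJ/mol): Mg 1451, O 3388, Na 4562, Al 1817.
Hence IE_2: Mg < Al < O < Na.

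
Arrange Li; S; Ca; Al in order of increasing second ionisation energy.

Ca, Al, S, Li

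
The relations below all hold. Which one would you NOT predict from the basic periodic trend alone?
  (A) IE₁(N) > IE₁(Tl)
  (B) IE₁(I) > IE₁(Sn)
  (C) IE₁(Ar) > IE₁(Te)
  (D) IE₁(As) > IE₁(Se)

(D)

The general trend: first ionisation energy increases across a period and decreases down a group.
(A) N (period 2, group 15) vs Tl (period 6, group 13): the stated order agrees with the simple trend.
(B) I (period 5, group 17) vs Sn (period 5, group 14): the stated order agrees with the simple trend.
(C) Ar (period 3, group 18) vs Te (period 5, group 16): the stated order agrees with the simple trend.
(D) As (period 4, group 15) vs Se (period 4, group 16): the stated order contradicts the simple trend.
The exception is (D): Se (4p⁴) ionizes more easily than half-filled As (4p³).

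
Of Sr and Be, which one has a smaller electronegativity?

Sr

Be is in period 2, group 2; Sr is in period 5, group 2.
Smaller atoms with higher effective nuclear charge are more electronegative.
All are in group 2, so electronegativity increases up the group.
So Sr has the smaller electronegativity (Sr < Be).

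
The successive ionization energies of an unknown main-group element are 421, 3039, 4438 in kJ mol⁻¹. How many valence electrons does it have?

Look for the largest jump between consecutive ionization energies: IE2/IE1 ≈ 7.2, far larger than any earlier ratio.
That jump marks the point where a core electron is being removed. So the atom has 1 valence electron.

1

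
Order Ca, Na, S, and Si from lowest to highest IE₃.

IE_3 is the cost of taking one more electron from the +2 cation: Ca²⁺ is the bare [Ar] core; Na²⁺ is already 1 electron into the core; S²⁺ still has 4 valence electrons; Si²⁺ still has 2 valence electrons.
Breaking into a closed-shell core is much more expensive than removing a leftover valence electron — Ca and Na have the largest IE_3 here.
Valence configurations: S²⁺ [Ne]3s²3p², Si²⁺ [Ne]3s².
Approximate IE_3 values (kJ/mol): Ca 4912, Na 6910, S 3357, Si 3232.
Putting it together, IE_3: Si < S < Ca < Na.

Si, S, Ca, Na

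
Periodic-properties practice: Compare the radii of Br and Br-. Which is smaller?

Br

Forming Br- adds 1 electron to Br. More electron–electron repulsion in the same shell, with unchanged nuclear charge, lets the cloud expand.
An anion is larger than its parent atom: Br- > Br.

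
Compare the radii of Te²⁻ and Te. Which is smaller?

Te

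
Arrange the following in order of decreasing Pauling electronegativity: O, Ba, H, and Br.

O > Br > H > Ba

H is in period 1, group 1; O is in period 2, group 16; Br is in period 4, group 17; Ba is in period 6, group 2.
EN rises left→right (higher Z_eff, smaller atoms) and falls top→bottom (larger, more shielded atoms).
Neither a single period nor a single group — weigh both effects.
H > Ba: period and group pull opposite ways; the down-group shift dominates (2.20 vs 0.89).
Br > H: the two effects oppose for this pair; the across-period effect wins (2.96 vs 2.20).
O > Br: the two effects oppose for this pair; the down-group effect wins (3.44 vs 2.96).
Approximate values (Pauling): H 2.20, O 3.44, Br 2.96, Ba 0.89.
So from highest to lowest: O > Br > H > Ba.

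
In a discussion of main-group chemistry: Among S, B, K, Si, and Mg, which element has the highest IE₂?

K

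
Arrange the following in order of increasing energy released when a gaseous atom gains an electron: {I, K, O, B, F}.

B is in period 2, group 13; O is in period 2, group 16; F is in period 2, group 17; K is in period 4, group 1; I is in period 5, group 17.
Adding an electron releases more energy for atoms nearer the top right (short of the noble gases).
Here both period and group differ, so the two effects have to be weighed against each other.
K > B: this pair runs against the simple trend — see the exception note.
O > K: relative to K, both the across-period and down-group shifts push O's electron affinity up.
I > O: period and group pull opposite ways; the across-period shift dominates (295 vs 141 kJ/mol).
F > I: F sits above I in group 17, so the down-group effect alone puts F higher.
Note the exception: K has a higher electron affinity than B, contrary to the simple trend — B's ns²np¹ configuration gives only a small electron affinity — the sparsely filled np subshell binds an added electron weakly.
Approximate values (kJ/mol): B 27, O 141, F 328, K 48, I 295.
So from lowest to highest: B < K < O < I < F.

B, K, O, I, F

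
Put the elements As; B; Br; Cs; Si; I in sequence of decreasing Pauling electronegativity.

B is in period 2, group 13; Si is in period 3, group 14; As is in period 4, group 15; Br is in period 4, group 17; I is in period 5, group 17; Cs is in period 6, group 1.
Smaller atoms with higher effective nuclear charge are more electronegative.
Neither a single period nor a single group — weigh both effects.
Si > Cs: relative to Cs, both the across-period and down-group shifts push Si's electronegativity up.
B > Si: period and group pull opposite ways; the down-group shift dominates (2.04 vs 1.90).
As > B: period and group pull opposite ways; the across-period shift dominates (2.18 vs 2.04).
I > As: the two effects oppose for this pair; the across-period effect wins (2.66 vs 2.18).
Br > I: Br sits above I in group 17, so the down-group effect alone puts Br higher.
For reference (Pauling): B 2.04, Si 1.90, As 2.18, Br 2.96, I 2.66, Cs 0.79.
So from highest to lowest: Br > I > As > B > Si > Cs.

Br > I > As > B > Si > Cs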